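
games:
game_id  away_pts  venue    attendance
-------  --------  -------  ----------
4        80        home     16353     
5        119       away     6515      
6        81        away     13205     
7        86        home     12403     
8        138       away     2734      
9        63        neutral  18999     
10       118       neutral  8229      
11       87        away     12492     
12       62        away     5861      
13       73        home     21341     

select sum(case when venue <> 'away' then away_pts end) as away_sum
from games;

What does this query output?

420

game_id=4: ✓ → 80
game_id=5: ✗
game_id=6: ✗
game_id=7: ✓ → 86
game_id=8: ✗
game_id=9: ✓ → 63
game_id=10: ✓ → 118
game_id=11: ✗
game_id=12: ✗
game_id=13: ✓ → 73
away_sum = 80 + 86 + 63 + 118 + 73 = 420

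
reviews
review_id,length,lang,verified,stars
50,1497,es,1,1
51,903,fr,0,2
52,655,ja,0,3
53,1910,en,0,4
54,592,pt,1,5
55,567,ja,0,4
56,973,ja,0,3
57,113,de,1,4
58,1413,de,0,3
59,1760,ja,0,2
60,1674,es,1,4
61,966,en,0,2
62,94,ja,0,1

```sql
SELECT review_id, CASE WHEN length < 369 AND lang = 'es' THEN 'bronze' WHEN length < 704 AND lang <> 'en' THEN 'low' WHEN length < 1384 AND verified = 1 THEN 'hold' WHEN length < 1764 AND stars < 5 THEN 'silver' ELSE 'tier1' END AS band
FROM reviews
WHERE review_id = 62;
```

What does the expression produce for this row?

review_id = 62: length=94, lang=ja, verified=0, stars=1.
length < 369 AND lang = 'es' → false
length < 704 AND lang <> 'en' → true → low

low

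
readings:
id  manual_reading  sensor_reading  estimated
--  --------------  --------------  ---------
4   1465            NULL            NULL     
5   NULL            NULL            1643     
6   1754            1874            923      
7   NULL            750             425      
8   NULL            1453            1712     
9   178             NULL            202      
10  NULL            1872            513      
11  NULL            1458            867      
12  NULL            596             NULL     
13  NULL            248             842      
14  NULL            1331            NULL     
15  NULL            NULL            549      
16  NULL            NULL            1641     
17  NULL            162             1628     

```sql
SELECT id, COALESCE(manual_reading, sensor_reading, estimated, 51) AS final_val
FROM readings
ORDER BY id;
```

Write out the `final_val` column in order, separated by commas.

1465, 1643, 1754, 750, 1453, 178, 1872, 1458, 596, 248, 1331, 549, 1641, 162

id=4: manual_reading=1465 → 1465
id=5: manual_reading=NULL, sensor_reading=NULL, estimated=1643 → 1643
id=6: manual_reading=1754 → 1754
id=7: manual_reading=NULL, sensor_reading=750 → 750
id=8: manual_reading=NULL, sensor_reading=1453 → 1453
id=9: manual_reading=178 → 178
id=10: manual_reading=NULL, sensor_reading=1872 → 1872
id=11: manual_reading=NULL, sensor_reading=1458 → 1458
id=12: manual_reading=NULL, sensor_reading=596 → 596
id=13: manual_reading=NULL, sensor_reading=248 → 248
id=14: manual_reading=NULL, sensor_reading=1331 → 1331
id=15: manual_reading=NULL, sensor_reading=NULL, estimated=549 → 549
id=16: manual_reading=NULL, sensor_reading=NULL, estimated=1641 → 1641
id=17: manual_reading=NULL, sensor_reading=162 → 162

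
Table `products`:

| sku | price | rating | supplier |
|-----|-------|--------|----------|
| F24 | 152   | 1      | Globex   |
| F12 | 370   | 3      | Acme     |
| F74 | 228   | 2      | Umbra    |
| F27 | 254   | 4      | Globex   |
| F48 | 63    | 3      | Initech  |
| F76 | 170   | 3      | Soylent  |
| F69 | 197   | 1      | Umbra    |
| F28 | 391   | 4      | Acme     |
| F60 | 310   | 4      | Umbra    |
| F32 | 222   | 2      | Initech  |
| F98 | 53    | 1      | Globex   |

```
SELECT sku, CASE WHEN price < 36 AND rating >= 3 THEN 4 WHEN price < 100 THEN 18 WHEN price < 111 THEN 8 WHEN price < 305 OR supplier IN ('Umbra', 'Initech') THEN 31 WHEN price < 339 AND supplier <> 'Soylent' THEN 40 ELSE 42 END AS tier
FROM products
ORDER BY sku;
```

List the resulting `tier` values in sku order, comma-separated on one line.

42, 31, 31, 42, 31, 18, 31, 31, 31, 31, 18

sku=F12: ELSE → 42
sku=F24: price < 305 OR supplier IN ('Umbra', 'Initech') → 31
sku=F27: price < 305 OR supplier IN ('Umbra', 'Initech') → 31
sku=F28: ELSE → 42
sku=F32: price < 305 OR supplier IN ('Umbra', 'Initech') → 31
sku=F48: price < 100 → 18
sku=F60: price < 305 OR supplier IN ('Umbra', 'Initech') → 31
sku=F69: price < 305 OR supplier IN ('Umbra', 'Initech') → 31
sku=F74: price < 305 OR supplier IN ('Umbra', 'Initech') → 31
sku=F76: price < 305 OR supplier IN ('Umbra', 'Initech') → 31
sku=F98: price < 100 → 18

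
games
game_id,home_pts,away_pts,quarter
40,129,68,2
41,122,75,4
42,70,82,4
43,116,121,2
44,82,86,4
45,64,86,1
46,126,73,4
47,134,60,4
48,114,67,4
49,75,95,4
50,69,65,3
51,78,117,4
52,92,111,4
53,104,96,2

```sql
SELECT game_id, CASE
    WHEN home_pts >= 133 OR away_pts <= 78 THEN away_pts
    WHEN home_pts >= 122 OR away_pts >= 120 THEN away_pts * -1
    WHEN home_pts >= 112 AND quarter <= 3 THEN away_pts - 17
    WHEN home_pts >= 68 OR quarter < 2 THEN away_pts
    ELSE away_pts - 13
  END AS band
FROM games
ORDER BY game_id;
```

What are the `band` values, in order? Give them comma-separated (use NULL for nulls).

68, 75, 82, -121, 86, 86, 73, 60, 67, 95, 65, 117, 111, 96

game_id=40: home_pts >= 133 OR away_pts <= 78 → 68
game_id=41: home_pts >= 133 OR away_pts <= 78 → 75
game_id=42: home_pts >= 68 OR quarter < 2 → 82
game_id=43: home_pts >= 122 OR away_pts >= 120 → -121
game_id=44: home_pts >= 68 OR quarter < 2 → 86
game_id=45: home_pts >= 68 OR quarter < 2 → 86
game_id=46: home_pts >= 133 OR away_pts <= 78 → 73
game_id=47: home_pts >= 133 OR away_pts <= 78 → 60
game_id=48: home_pts >= 133 OR away_pts <= 78 → 67
game_id=49: home_pts >= 68 OR quarter < 2 → 95
game_id=50: home_pts >= 133 OR away_pts <= 78 → 65
game_id=51: home_pts >= 68 OR quarter < 2 → 117
game_id=52: home_pts >= 68 OR quarter < 2 → 111
game_id=53: home_pts >= 68 OR quarter < 2 → 96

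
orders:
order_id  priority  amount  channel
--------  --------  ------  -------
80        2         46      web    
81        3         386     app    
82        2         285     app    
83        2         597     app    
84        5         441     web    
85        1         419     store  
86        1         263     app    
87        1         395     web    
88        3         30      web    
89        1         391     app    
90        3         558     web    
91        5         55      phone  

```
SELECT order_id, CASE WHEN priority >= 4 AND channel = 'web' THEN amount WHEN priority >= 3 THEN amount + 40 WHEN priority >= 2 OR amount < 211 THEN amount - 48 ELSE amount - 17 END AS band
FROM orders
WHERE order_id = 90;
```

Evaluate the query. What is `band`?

598

order_id = 90: priority=3, amount=558, channel=web.
priority >= 4 AND channel = 'web' → false
priority >= 3 → true → 598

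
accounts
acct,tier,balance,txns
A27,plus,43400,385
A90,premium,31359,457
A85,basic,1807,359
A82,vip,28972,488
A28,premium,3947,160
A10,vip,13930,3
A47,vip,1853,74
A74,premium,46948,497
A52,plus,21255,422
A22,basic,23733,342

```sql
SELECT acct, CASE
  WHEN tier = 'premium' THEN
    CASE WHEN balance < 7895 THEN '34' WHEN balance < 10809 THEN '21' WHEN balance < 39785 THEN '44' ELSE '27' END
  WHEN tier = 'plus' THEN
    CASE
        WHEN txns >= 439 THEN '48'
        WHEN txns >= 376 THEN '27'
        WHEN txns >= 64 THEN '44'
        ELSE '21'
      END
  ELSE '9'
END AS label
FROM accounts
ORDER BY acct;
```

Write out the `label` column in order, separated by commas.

9, 9, 27, 34, 9, 27, 27, 9, 9, 44

acct=A10: tier='vip' → outer ELSE → 9
acct=A22: tier='basic' → outer ELSE → 9
acct=A27: tier='plus' → inner[txns >= 376] → 27
acct=A28: tier='premium' → inner[balance < 7895] → 34
acct=A47: tier='vip' → outer ELSE → 9
acct=A52: tier='plus' → inner[txns >= 376] → 27
acct=A74: tier='premium' → inner[ELSE] → 27
acct=A82: tier='vip' → outer ELSE → 9
acct=A85: tier='basic' → outer ELSE → 9
acct=A90: tier='premium' → inner[balance < 39785] → 44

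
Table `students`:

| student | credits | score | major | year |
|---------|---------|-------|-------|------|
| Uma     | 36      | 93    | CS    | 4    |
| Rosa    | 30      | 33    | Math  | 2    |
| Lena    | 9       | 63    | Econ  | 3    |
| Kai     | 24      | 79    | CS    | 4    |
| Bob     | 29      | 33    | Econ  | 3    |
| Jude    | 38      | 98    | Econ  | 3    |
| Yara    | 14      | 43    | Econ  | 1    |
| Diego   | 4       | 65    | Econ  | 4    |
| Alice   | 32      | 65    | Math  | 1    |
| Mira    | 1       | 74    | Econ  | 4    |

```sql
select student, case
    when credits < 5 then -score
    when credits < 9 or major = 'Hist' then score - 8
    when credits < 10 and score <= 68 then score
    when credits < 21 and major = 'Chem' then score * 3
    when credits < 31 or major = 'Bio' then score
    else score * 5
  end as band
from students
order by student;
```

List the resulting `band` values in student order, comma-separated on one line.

325, 33, -65, 490, 79, 63, -74, 33, 465, 43

student=Alice: ELSE → 325
student=Bob: credits < 31 or major = 'Bio' → 33
student=Diego: credits < 5 → -65
student=Jude: ELSE → 490
student=Kai: credits < 31 or major = 'Bio' → 79
student=Lena: credits < 10 and score <= 68 → 63
student=Mira: credits < 5 → -74
student=Rosa: credits < 31 or major = 'Bio' → 33
student=Uma: ELSE → 465
student=Yara: credits < 31 or major = 'Bio' → 43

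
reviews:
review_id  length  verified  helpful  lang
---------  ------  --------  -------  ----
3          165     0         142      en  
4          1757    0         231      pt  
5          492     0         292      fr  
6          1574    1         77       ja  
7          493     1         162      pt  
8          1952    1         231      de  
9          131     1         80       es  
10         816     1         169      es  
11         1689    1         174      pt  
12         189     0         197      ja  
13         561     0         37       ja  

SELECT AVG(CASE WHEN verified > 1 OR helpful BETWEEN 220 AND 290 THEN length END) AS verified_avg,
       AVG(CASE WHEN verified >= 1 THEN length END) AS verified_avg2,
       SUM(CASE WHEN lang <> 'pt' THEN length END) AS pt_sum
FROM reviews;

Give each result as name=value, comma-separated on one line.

[verified_avg: verified > 1 OR helpful BETWEEN 220 AND 290]
review_id=3: ✗
review_id=4: ✓ → 1757
review_id=5: ✗
review_id=6: ✗
review_id=7: ✗
review_id=8: ✓ → 1952
review_id=9: ✗
review_id=10: ✗
review_id=11: ✗
review_id=12: ✗
review_id=13: ✗
verified_avg = (1757 + 1952) / 2 = 1854.5
—
[verified_avg2: verified >= 1]
review_id=3: ✗
review_id=4: ✗
review_id=5: ✗
review_id=6: ✓ → 1574
review_id=7: ✓ → 493
review_id=8: ✓ → 1952
review_id=9: ✓ → 131
review_id=10: ✓ → 816
review_id=11: ✓ → 1689
review_id=12: ✗
review_id=13: ✗
verified_avg2 = (1574 + 493 + 1952 + 131 + 816 + 1689) / 6 = 1109.1666666667
—
[pt_sum: lang <> 'pt']
review_id=3: ✓ → 165
review_id=4: ✗
review_id=5: ✓ → 492
review_id=6: ✓ → 1574
review_id=7: ✗
review_id=8: ✓ → 1952
review_id=9: ✓ → 131
review_id=10: ✓ → 816
review_id=11: ✗
review_id=12: ✓ → 189
review_id=13: ✓ → 561
pt_sum = 165 + 492 + 1574 + 1952 + 131 + 816 + 189 + 561 = 5880

verified_avg=1854.5, verified_avg2=1109.1666666667, pt_sum=5880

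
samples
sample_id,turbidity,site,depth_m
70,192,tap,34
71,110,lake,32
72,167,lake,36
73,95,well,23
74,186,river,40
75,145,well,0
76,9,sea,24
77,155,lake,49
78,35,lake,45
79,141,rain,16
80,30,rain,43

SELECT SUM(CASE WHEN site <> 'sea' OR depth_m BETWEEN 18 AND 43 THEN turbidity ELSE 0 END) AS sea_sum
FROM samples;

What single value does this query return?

1265

sample_id=70: ✓ → 192
sample_id=71: ✓ → 110
sample_id=72: ✓ → 167
sample_id=73: ✓ → 95
sample_id=74: ✓ → 186
sample_id=75: ✓ → 145
sample_id=76: ✓ → 9
sample_id=77: ✓ → 155
sample_id=78: ✓ → 35
sample_id=79: ✓ → 141
sample_id=80: ✓ → 30
sea_sum = 192 + 110 + 167 + 95 + 186 + 145 + 9 + 155 + 35 + 141 + 30 = 1265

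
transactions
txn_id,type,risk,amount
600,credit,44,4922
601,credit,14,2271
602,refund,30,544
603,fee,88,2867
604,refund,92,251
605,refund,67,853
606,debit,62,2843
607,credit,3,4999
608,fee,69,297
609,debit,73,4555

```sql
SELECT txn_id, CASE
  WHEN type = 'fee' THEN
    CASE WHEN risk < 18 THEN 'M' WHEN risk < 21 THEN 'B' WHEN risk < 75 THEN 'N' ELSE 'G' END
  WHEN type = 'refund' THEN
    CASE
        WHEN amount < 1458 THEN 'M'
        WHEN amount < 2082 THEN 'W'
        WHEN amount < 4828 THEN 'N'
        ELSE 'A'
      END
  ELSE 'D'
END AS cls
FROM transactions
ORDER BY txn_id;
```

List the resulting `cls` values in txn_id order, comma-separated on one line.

txn_id=600: type='credit' → outer ELSE → D
txn_id=601: type='credit' → outer ELSE → D
txn_id=602: type='refund' → inner[amount < 1458] → M
txn_id=603: type='fee' → inner[ELSE] → G
txn_id=604: type='refund' → inner[amount < 1458] → M
txn_id=605: type='refund' → inner[amount < 1458] → M
txn_id=606: type='debit' → outer ELSE → D
txn_id=607: type='credit' → outer ELSE → D
txn_id=608: type='fee' → inner[risk < 75] → N
txn_id=609: type='debit' → outer ELSE → D

D, D, M, G, M, M, D, D, N, D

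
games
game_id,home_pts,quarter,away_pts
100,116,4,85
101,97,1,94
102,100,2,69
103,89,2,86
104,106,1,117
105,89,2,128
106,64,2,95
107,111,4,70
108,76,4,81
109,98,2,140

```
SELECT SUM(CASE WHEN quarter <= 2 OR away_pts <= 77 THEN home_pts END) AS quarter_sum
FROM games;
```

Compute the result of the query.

754

game_id=100: ✗
game_id=101: ✓ → 97
game_id=102: ✓ → 100
game_id=103: ✓ → 89
game_id=104: ✓ → 106
game_id=105: ✓ → 89
game_id=106: ✓ → 64
game_id=107: ✓ → 111
game_id=108: ✗
game_id=109: ✓ → 98
quarter_sum = 97 + 100 + 89 + 106 + 89 + 64 + 111 + 98 = 754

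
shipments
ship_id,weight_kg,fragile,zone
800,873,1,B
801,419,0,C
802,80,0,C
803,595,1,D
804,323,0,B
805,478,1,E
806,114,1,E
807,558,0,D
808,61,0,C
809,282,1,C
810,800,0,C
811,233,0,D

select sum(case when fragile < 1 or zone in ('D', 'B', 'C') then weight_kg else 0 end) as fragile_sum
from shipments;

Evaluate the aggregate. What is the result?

4224

ship_id=800: ✓ → 873
ship_id=801: ✓ → 419
ship_id=802: ✓ → 80
ship_id=803: ✓ → 595
ship_id=804: ✓ → 323
ship_id=805: ✗
ship_id=806: ✗
ship_id=807: ✓ → 558
ship_id=808: ✓ → 61
ship_id=809: ✓ → 282
ship_id=810: ✓ → 800
ship_id=811: ✓ → 233
fragile_sum = 873 + 419 + 80 + 595 + 323 + 558 + 61 + 282 + 800 + 233 = 4224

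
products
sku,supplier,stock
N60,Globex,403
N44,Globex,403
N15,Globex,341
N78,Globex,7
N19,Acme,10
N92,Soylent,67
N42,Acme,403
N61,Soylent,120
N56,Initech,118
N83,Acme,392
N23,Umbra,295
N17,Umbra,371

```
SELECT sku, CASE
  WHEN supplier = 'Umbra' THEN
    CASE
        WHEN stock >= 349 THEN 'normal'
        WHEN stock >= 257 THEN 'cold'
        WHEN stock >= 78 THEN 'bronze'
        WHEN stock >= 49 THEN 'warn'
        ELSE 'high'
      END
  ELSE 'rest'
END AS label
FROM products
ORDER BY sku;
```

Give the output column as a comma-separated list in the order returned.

rest, normal, rest, cold, rest, rest, rest, rest, rest, rest, rest, rest

sku=N15: supplier='Globex' → outer ELSE → rest
sku=N17: supplier='Umbra' → inner[stock >= 349] → normal
sku=N19: supplier='Acme' → outer ELSE → rest
sku=N23: supplier='Umbra' → inner[stock >= 257] → cold
sku=N42: supplier='Acme' → outer ELSE → rest
sku=N44: supplier='Globex' → outer ELSE → rest
sku=N56: supplier='Initech' → outer ELSE → rest
sku=N60: supplier='Globex' → outer ELSE → rest
sku=N61: supplier='Soylent' → outer ELSE → rest
sku=N78: supplier='Globex' → outer ELSE → rest
sku=N83: supplier='Acme' → outer ELSE → rest
sku=N92: supplier='Soylent' → outer ELSE → rest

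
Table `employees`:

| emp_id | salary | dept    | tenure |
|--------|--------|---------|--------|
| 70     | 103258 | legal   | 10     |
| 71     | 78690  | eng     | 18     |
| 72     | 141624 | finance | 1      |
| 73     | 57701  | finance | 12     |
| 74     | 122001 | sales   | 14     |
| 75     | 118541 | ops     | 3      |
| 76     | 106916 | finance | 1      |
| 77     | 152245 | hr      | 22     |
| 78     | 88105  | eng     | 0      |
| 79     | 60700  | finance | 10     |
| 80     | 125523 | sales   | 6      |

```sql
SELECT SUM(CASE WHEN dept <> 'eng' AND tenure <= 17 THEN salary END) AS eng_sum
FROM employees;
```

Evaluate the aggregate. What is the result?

836264

emp_id=70: ✓ → 103258
emp_id=71: ✗
emp_id=72: ✓ → 141624
emp_id=73: ✓ → 57701
emp_id=74: ✓ → 122001
emp_id=75: ✓ → 118541
emp_id=76: ✓ → 106916
emp_id=77: ✗
emp_id=78: ✗
emp_id=79: ✓ → 60700
emp_id=80: ✓ → 125523
eng_sum = 103258 + 141624 + 57701 + 122001 + 118541 + 106916 + 60700 + 125523 = 836264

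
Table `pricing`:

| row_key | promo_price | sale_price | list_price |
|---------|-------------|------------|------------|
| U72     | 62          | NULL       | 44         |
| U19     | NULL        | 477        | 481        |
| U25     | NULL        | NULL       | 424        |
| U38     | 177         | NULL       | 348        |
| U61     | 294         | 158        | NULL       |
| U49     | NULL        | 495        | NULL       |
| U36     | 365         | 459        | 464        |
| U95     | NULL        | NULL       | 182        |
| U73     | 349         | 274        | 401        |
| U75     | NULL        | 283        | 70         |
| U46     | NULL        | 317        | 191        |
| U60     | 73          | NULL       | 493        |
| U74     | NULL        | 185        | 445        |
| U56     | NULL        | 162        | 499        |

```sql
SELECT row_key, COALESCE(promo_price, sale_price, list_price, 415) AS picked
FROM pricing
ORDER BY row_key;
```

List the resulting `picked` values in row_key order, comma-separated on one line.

477, 424, 365, 177, 317, 495, 162, 73, 294, 62, 349, 185, 283, 182

row_key=U19: promo_price=NULL, sale_price=477 → 477
row_key=U25: promo_price=NULL, sale_price=NULL, list_price=424 → 424
row_key=U36: promo_price=365 → 365
row_key=U38: promo_price=177 → 177
row_key=U46: promo_price=NULL, sale_price=317 → 317
row_key=U49: promo_price=NULL, sale_price=495 → 495
row_key=U56: promo_price=NULL, sale_price=162 → 162
row_key=U60: promo_price=73 → 73
row_key=U61: promo_price=294 → 294
row_key=U72: promo_price=62 → 62
row_key=U73: promo_price=349 → 349
row_key=U74: promo_price=NULL, sale_price=185 → 185
row_key=U75: promo_price=NULL, sale_price=283 → 283
row_key=U95: promo_price=NULL, sale_price=NULL, list_price=182 → 182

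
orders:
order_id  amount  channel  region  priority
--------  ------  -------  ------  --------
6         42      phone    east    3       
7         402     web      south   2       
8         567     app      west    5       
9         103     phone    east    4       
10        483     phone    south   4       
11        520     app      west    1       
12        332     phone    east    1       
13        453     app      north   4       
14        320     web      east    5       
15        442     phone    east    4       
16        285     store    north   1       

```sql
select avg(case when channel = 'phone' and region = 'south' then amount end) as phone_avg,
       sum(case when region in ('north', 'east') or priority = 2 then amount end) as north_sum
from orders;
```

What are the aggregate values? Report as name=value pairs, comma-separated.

[phone_avg: channel = 'phone' and region = 'south']
order_id=6: ✗
order_id=7: ✗
order_id=8: ✗
order_id=9: ✗
order_id=10: ✓ → 483
order_id=11: ✗
order_id=12: ✗
order_id=13: ✗
order_id=14: ✗
order_id=15: ✗
order_id=16: ✗
phone_avg = 483
—
[north_sum: region in ('north', 'east') or priority = 2]
order_id=6: ✓ → 42
order_id=7: ✓ → 402
order_id=8: ✗
order_id=9: ✓ → 103
order_id=10: ✗
order_id=11: ✗
order_id=12: ✓ → 332
order_id=13: ✓ → 453
order_id=14: ✓ → 320
order_id=15: ✓ → 442
order_id=16: ✓ → 285
north_sum = 42 + 402 + 103 + 332 + 453 + 320 + 442 + 285 = 2379

phone_avg=483, north_sum=2379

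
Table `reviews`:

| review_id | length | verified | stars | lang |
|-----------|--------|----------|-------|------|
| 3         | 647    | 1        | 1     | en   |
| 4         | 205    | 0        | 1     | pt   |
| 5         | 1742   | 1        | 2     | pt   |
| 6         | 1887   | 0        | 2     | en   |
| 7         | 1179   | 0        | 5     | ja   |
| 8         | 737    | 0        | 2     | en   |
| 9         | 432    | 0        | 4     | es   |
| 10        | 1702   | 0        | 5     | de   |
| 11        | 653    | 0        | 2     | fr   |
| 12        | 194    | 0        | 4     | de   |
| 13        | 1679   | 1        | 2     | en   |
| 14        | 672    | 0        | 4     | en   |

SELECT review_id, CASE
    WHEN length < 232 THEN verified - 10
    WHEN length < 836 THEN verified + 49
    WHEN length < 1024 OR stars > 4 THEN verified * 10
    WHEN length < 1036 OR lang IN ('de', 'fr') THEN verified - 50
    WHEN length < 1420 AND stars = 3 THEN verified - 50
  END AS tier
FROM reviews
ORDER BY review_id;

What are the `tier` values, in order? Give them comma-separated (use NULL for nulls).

50, -10, NULL, NULL, 0, 49, 49, 0, 49, -10, NULL, 49

review_id=3: length < 836 → 50
review_id=4: length < 232 → -10
review_id=5: (no match → NULL) → NULL
review_id=6: (no match → NULL) → NULL
review_id=7: length < 1024 OR stars > 4 → 0
review_id=8: length < 836 → 49
review_id=9: length < 836 → 49
review_id=10: length < 1024 OR stars > 4 → 0
review_id=11: length < 836 → 49
review_id=12: length < 232 → -10
review_id=13: (no match → NULL) → NULL
review_id=14: length < 836 → 49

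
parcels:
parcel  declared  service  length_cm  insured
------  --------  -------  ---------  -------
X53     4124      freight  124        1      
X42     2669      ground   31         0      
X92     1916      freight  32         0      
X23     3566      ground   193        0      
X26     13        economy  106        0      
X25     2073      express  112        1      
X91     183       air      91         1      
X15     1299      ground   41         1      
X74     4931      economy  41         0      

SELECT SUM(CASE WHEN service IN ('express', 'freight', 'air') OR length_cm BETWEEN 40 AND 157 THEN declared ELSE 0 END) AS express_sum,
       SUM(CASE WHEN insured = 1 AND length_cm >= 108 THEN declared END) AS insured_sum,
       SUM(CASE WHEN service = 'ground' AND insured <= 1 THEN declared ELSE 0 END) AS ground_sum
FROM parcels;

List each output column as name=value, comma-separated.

[express_sum: service IN ('express', 'freight', 'air') OR length_cm BETWEEN 40 AND 157]
parcel=X53: ✓ → 4124
parcel=X42: ✗
parcel=X92: ✓ → 1916
parcel=X23: ✗
parcel=X26: ✓ → 13
parcel=X25: ✓ → 2073
parcel=X91: ✓ → 183
parcel=X15: ✓ → 1299
parcel=X74: ✓ → 4931
express_sum = 4124 + 1916 + 13 + 2073 + 183 + 1299 + 4931 = 14539
—
[insured_sum: insured = 1 AND length_cm >= 108]
parcel=X53: ✓ → 4124
parcel=X42: ✗
parcel=X92: ✗
parcel=X23: ✗
parcel=X26: ✗
parcel=X25: ✓ → 2073
parcel=X91: ✗
parcel=X15: ✗
parcel=X74: ✗
insured_sum = 4124 + 2073 = 6197
—
[ground_sum: service = 'ground' AND insured <= 1]
parcel=X53: ✗
parcel=X42: ✓ → 2669
parcel=X92: ✗
parcel=X23: ✓ → 3566
parcel=X26: ✗
parcel=X25: ✗
parcel=X91: ✗
parcel=X15: ✓ → 1299
parcel=X74: ✗
ground_sum = 2669 + 3566 + 1299 = 7534

express_sum=14539, insured_sum=6197, ground_sum=7534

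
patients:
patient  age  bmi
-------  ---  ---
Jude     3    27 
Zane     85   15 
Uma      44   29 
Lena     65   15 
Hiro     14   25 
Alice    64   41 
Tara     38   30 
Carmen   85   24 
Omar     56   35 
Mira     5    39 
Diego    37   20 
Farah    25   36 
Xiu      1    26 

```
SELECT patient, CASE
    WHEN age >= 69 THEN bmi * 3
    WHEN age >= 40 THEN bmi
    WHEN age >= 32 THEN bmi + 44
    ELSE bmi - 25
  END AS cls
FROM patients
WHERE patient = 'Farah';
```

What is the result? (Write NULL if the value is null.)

patient = Farah: age=25, bmi=36.
age >= 69 → false
age >= 40 → false
age >= 32 → false
No prior WHEN matched → ELSE → 11

11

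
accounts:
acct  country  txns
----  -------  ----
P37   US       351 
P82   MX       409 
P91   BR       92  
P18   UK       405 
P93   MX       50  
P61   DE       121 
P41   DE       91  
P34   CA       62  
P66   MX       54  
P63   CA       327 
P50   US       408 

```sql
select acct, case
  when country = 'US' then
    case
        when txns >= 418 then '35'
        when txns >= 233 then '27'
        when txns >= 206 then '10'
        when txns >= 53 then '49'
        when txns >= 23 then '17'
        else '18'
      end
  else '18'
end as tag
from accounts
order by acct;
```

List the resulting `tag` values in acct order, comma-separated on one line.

acct=P18: country='UK' → outer ELSE → 18
acct=P34: country='CA' → outer ELSE → 18
acct=P37: country='US' → inner[txns >= 233] → 27
acct=P41: country='DE' → outer ELSE → 18
acct=P50: country='US' → inner[txns >= 233] → 27
acct=P61: country='DE' → outer ELSE → 18
acct=P63: country='CA' → outer ELSE → 18
acct=P66: country='MX' → outer ELSE → 18
acct=P82: country='MX' → outer ELSE → 18
acct=P91: country='BR' → outer ELSE → 18
acct=P93: country='MX' → outer ELSE → 18

18, 18, 27, 18, 27, 18, 18, 18, 18, 18, 18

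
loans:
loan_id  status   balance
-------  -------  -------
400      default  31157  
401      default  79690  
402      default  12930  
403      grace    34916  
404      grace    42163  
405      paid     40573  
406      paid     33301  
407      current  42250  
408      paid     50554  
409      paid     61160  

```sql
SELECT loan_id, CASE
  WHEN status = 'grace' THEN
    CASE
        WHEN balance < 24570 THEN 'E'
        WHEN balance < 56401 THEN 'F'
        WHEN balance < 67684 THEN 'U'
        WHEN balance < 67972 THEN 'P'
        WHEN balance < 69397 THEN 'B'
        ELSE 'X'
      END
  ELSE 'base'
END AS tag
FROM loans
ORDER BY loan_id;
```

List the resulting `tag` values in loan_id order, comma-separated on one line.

loan_id=400: status='default' → outer ELSE → base
loan_id=401: status='default' → outer ELSE → base
loan_id=402: status='default' → outer ELSE → base
loan_id=403: status='grace' → inner[balance < 56401] → F
loan_id=404: status='grace' → inner[balance < 56401] → F
loan_id=405: status='paid' → outer ELSE → base
loan_id=406: status='paid' → outer ELSE → base
loan_id=407: status='current' → outer ELSE → base
loan_id=408: status='paid' → outer ELSE → base
loan_id=409: status='paid' → outer ELSE → base

base, base, base, F, F, base, base, base, base, base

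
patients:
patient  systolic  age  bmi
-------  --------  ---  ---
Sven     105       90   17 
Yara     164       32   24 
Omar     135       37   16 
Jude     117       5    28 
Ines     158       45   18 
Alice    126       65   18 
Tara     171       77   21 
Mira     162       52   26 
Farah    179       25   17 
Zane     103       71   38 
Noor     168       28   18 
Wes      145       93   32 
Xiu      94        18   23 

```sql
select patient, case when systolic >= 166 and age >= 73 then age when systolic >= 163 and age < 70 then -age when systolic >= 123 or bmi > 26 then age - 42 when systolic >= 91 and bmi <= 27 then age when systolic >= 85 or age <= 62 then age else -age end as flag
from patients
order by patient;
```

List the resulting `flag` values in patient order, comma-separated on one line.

patient=Alice: systolic >= 123 or bmi > 26 → 23
patient=Farah: systolic >= 163 and age < 70 → -25
patient=Ines: systolic >= 123 or bmi > 26 → 3
patient=Jude: systolic >= 123 or bmi > 26 → -37
patient=Mira: systolic >= 123 or bmi > 26 → 10
patient=Noor: systolic >= 163 and age < 70 → -28
patient=Omar: systolic >= 123 or bmi > 26 → -5
patient=Sven: systolic >= 91 and bmi <= 27 → 90
patient=Tara: systolic >= 166 and age >= 73 → 77
patient=Wes: systolic >= 123 or bmi > 26 → 51
patient=Xiu: systolic >= 91 and bmi <= 27 → 18
patient=Yara: systolic >= 163 and age < 70 → -32
patient=Zane: systolic >= 123 or bmi > 26 → 29

23, -25, 3, -37, 10, -28, -5, 90, 77, 51, 18, -32, 29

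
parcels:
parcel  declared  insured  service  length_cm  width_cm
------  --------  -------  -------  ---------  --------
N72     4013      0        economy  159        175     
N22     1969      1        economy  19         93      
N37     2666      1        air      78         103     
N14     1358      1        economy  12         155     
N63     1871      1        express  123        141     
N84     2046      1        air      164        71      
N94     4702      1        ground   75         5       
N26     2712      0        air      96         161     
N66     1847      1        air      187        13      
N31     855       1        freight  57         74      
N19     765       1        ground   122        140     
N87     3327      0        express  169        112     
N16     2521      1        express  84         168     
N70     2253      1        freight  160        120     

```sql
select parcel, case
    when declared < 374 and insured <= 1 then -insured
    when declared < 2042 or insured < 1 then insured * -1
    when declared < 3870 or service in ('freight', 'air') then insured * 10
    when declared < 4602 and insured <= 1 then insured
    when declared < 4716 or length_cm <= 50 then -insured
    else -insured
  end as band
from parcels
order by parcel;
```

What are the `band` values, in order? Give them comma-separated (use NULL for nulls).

-1, 10, -1, -1, 0, -1, 10, -1, -1, 10, 0, 10, 0, -1

parcel=N14: declared < 2042 or insured < 1 → -1
parcel=N16: declared < 3870 or service in ('freight', 'air') → 10
parcel=N19: declared < 2042 or insured < 1 → -1
parcel=N22: declared < 2042 or insured < 1 → -1
parcel=N26: declared < 2042 or insured < 1 → 0
parcel=N31: declared < 2042 or insured < 1 → -1
parcel=N37: declared < 3870 or service in ('freight', 'air') → 10
parcel=N63: declared < 2042 or insured < 1 → -1
parcel=N66: declared < 2042 or insured < 1 → -1
parcel=N70: declared < 3870 or service in ('freight', 'air') → 10
parcel=N72: declared < 2042 or insured < 1 → 0
parcel=N84: declared < 3870 or service in ('freight', 'air') → 10
parcel=N87: declared < 2042 or insured < 1 → 0
parcel=N94: declared < 4716 or length_cm <= 50 → -1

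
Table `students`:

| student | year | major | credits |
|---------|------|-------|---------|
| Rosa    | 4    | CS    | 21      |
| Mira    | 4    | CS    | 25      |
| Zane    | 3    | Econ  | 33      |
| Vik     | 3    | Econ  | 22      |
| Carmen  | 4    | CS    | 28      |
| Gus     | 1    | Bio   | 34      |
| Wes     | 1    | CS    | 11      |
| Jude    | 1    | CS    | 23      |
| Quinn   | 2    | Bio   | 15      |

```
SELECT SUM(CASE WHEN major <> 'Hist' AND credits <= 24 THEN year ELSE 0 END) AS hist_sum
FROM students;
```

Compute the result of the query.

11

student=Rosa: ✓ → 4
student=Mira: ✗
student=Zane: ✗
student=Vik: ✓ → 3
student=Carmen: ✗
student=Gus: ✗
student=Wes: ✓ → 1
student=Jude: ✓ → 1
student=Quinn: ✓ → 2
hist_sum = 4 + 3 + 1 + 1 + 2 = 11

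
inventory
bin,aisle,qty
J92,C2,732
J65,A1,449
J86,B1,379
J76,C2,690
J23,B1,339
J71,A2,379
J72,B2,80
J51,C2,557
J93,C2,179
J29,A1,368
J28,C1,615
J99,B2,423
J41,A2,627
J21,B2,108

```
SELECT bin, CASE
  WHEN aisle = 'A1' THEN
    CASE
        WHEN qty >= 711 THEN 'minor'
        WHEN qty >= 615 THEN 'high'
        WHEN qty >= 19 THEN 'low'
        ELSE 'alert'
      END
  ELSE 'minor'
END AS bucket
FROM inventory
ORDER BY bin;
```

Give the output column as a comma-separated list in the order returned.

minor, minor, minor, low, minor, minor, low, minor, minor, minor, minor, minor, minor, minor

bin=J21: aisle='B2' → outer ELSE → minor
bin=J23: aisle='B1' → outer ELSE → minor
bin=J28: aisle='C1' → outer ELSE → minor
bin=J29: aisle='A1' → inner[qty >= 19] → low
bin=J41: aisle='A2' → outer ELSE → minor
bin=J51: aisle='C2' → outer ELSE → minor
bin=J65: aisle='A1' → inner[qty >= 19] → low
bin=J71: aisle='A2' → outer ELSE → minor
bin=J72: aisle='B2' → outer ELSE → minor
bin=J76: aisle='C2' → outer ELSE → minor
bin=J86: aisle='B1' → outer ELSE → minor
bin=J92: aisle='C2' → outer ELSE → minor
bin=J93: aisle='C2' → outer ELSE → minor
bin=J99: aisle='B2' → outer ELSE → minor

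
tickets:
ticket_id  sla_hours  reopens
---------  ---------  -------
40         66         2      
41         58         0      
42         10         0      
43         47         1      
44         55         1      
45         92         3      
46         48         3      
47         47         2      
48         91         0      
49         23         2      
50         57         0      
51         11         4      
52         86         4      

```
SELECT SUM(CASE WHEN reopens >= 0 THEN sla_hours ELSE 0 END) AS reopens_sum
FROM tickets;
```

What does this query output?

ticket_id=40: ✓ → 66
ticket_id=41: ✓ → 58
ticket_id=42: ✓ → 10
ticket_id=43: ✓ → 47
ticket_id=44: ✓ → 55
ticket_id=45: ✓ → 92
ticket_id=46: ✓ → 48
ticket_id=47: ✓ → 47
ticket_id=48: ✓ → 91
ticket_id=49: ✓ → 23
ticket_id=50: ✓ → 57
ticket_id=51: ✓ → 11
ticket_id=52: ✓ → 86
reopens_sum = 66 + 58 + 10 + 47 + 55 + 92 + 48 + 47 + 91 + 23 + 57 + 11 + 86 = 691

691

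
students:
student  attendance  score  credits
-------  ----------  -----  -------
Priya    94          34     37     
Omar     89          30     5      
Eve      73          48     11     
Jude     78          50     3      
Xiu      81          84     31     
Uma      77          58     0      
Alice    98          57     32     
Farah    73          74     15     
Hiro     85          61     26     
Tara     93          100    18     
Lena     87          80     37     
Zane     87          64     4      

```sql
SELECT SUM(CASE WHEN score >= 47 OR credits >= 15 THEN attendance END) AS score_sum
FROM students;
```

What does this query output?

926

student=Priya: ✓ → 94
student=Omar: ✗
student=Eve: ✓ → 73
student=Jude: ✓ → 78
student=Xiu: ✓ → 81
student=Uma: ✓ → 77
student=Alice: ✓ → 98
student=Farah: ✓ → 73
student=Hiro: ✓ → 85
student=Tara: ✓ → 93
student=Lena: ✓ → 87
student=Zane: ✓ → 87
score_sum = 94 + 73 + 78 + 81 + 77 + 98 + 73 + 85 + 93 + 87 + 87 = 926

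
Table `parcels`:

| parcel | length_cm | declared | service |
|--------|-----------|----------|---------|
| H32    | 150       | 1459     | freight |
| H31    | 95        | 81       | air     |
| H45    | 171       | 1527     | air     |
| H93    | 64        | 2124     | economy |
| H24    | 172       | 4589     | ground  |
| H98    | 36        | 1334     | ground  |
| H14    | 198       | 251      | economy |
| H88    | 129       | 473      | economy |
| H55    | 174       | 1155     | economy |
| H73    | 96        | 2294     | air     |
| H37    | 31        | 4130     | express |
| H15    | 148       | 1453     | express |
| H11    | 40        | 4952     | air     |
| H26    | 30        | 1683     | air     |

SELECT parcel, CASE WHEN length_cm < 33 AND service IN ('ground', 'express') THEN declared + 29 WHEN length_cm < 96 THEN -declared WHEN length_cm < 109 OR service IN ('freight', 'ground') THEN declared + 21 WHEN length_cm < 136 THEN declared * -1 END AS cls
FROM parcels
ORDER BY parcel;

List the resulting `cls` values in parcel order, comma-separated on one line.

-4952, NULL, NULL, 4610, -1683, -81, 1480, 4159, NULL, NULL, 2315, -473, -2124, -1334

parcel=H11: length_cm < 96 → -4952
parcel=H14: (no match → NULL) → NULL
parcel=H15: (no match → NULL) → NULL
parcel=H24: length_cm < 109 OR service IN ('freight', 'ground') → 4610
parcel=H26: length_cm < 96 → -1683
parcel=H31: length_cm < 96 → -81
parcel=H32: length_cm < 109 OR service IN ('freight', 'ground') → 1480
parcel=H37: length_cm < 33 AND service IN ('ground', 'express') → 4159
parcel=H45: (no match → NULL) → NULL
parcel=H55: (no match → NULL) → NULL
parcel=H73: length_cm < 109 OR service IN ('freight', 'ground') → 2315
parcel=H88: length_cm < 136 → -473
parcel=H93: length_cm < 96 → -2124
parcel=H98: length_cm < 96 → -1334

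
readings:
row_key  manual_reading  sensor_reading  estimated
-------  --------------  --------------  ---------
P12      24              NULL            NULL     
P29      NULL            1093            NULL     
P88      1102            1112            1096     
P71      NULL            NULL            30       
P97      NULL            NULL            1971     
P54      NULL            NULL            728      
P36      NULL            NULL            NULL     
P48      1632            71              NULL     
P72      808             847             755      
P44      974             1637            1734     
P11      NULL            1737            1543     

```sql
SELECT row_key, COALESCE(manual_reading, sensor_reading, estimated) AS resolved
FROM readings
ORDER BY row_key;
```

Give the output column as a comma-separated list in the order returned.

row_key=P11: manual_reading=NULL, sensor_reading=1737 → 1737
row_key=P12: manual_reading=24 → 24
row_key=P29: manual_reading=NULL, sensor_reading=1093 → 1093
row_key=P36: manual_reading=NULL, sensor_reading=NULL, estimated=NULL (all NULL) → NULL
row_key=P44: manual_reading=974 → 974
row_key=P48: manual_reading=1632 → 1632
row_key=P54: manual_reading=NULL, sensor_reading=NULL, estimated=728 → 728
row_key=P71: manual_reading=NULL, sensor_reading=NULL, estimated=30 → 30
row_key=P72: manual_reading=808 → 808
row_key=P88: manual_reading=1102 → 1102
row_key=P97: manual_reading=NULL, sensor_reading=NULL, estimated=1971 → 1971

1737, 24, 1093, NULL, 974, 1632, 728, 30, 808, 1102, 1971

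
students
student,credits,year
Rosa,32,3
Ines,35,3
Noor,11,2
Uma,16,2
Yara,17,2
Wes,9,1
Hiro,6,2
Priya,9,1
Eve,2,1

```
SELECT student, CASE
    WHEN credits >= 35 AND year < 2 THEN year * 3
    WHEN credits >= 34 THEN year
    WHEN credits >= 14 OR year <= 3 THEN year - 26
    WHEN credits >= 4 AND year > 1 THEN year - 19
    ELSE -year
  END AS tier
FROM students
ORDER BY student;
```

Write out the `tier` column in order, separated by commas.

student=Eve: credits >= 14 OR year <= 3 → -25
student=Hiro: credits >= 14 OR year <= 3 → -24
student=Ines: credits >= 34 → 3
student=Noor: credits >= 14 OR year <= 3 → -24
student=Priya: credits >= 14 OR year <= 3 → -25
student=Rosa: credits >= 14 OR year <= 3 → -23
student=Uma: credits >= 14 OR year <= 3 → -24
student=Wes: credits >= 14 OR year <= 3 → -25
student=Yara: credits >= 14 OR year <= 3 → -24

-25, -24, 3, -24, -25, -23, -24, -25, -24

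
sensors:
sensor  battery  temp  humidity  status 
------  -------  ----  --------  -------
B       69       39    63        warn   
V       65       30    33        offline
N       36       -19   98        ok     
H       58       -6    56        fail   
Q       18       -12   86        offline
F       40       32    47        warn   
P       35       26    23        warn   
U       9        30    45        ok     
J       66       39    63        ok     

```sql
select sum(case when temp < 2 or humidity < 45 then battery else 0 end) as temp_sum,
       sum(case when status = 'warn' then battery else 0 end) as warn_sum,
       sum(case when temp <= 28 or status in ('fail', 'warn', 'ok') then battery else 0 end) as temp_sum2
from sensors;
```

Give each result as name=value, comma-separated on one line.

temp_sum=212, warn_sum=144, temp_sum2=331

[temp_sum: temp < 2 or humidity < 45]
sensor=B: ✗
sensor=V: ✓ → 65
sensor=N: ✓ → 36
sensor=H: ✓ → 58
sensor=Q: ✓ → 18
sensor=F: ✗
sensor=P: ✓ → 35
sensor=U: ✗
sensor=J: ✗
temp_sum = 65 + 36 + 58 + 18 + 35 = 212
—
[warn_sum: status = 'warn']
sensor=B: ✓ → 69
sensor=V: ✗
sensor=N: ✗
sensor=H: ✗
sensor=Q: ✗
sensor=F: ✓ → 40
sensor=P: ✓ → 35
sensor=U: ✗
sensor=J: ✗
warn_sum = 69 + 40 + 35 = 144
—
[temp_sum2: temp <= 28 or status in ('fail', 'warn', 'ok')]
sensor=B: ✓ → 69
sensor=V: ✗
sensor=N: ✓ → 36
sensor=H: ✓ → 58
sensor=Q: ✓ → 18
sensor=F: ✓ → 40
sensor=P: ✓ → 35
sensor=U: ✓ → 9
sensor=J: ✓ → 66
temp_sum2 = 69 + 36 + 58 + 18 + 40 + 35 + 9 + 66 = 331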